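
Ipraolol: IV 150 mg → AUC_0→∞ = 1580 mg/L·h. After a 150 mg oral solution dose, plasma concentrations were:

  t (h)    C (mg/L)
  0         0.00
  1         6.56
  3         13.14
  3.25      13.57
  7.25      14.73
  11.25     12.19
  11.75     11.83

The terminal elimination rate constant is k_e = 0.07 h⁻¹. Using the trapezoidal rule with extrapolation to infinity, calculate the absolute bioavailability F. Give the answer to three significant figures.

Trapezoidal AUC_0→11.75 (oral solution):
  [0→1]: (0.00+6.56)/2 × 1 = 3.28
  [1→3]: (6.56+13.14)/2 × 2 = 19.7
  [3→3.25]: (13.14+13.57)/2 × 0.25 = 3.33875
  [3.25→7.25]: (13.57+14.73)/2 × 4 = 56.6
  [7.25→11.25]: (14.73+12.19)/2 × 4 = 53.84
  [11.25→11.75]: (12.19+11.83)/2 × 0.5 = 6.005
  Sum = 142.76375 mg/L·h
Tail: C_last/k_e = 11.83/0.07 = 169.000
AUC_0→∞ (oral solution) = 142.76375 + 169.000 = 311.76375 mg/L·h
F = (AUC_ev/D_ev)/(AUC_iv/D_iv) = (311.76375/150)/(1580/150) = 2.078425/10.5333 = 0.1973

F = 0.197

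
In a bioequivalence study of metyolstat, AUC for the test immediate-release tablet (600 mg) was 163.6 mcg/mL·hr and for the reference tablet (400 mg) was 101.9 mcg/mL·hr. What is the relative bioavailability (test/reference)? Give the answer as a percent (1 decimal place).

F_rel = (AUC_test/D_test) / (AUC_ref/D_ref)
      = (163.6/600) / (101.9/400)
      = 0.272667 / 0.25475 = 1.0703 = 107.03%

F_rel = 107.0%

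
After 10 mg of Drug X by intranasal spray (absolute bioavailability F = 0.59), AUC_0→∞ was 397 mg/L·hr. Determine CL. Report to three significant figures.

CL = 0.0149 L/hr

CL = F × Dose / AUC_0→∞
   = 0.59 × 10 / 397 = 0.0148615 L/hr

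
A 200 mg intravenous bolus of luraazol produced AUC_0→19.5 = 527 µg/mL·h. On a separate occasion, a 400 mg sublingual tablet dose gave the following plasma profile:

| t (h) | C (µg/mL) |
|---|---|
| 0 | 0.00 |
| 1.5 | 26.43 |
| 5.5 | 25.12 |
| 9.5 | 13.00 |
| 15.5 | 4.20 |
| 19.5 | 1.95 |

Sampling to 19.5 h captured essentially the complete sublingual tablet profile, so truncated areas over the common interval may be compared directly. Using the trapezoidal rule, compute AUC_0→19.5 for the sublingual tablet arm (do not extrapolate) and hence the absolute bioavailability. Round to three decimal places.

Trapezoidal AUC_0→19.5 (sublingual tablet):
  [0→1.5]: (0.00+26.43)/2 × 1.5 = 19.8225
  [1.5→5.5]: (26.43+25.12)/2 × 4 = 103.1
  [5.5→9.5]: (25.12+13.00)/2 × 4 = 76.24
  [9.5→15.5]: (13.00+4.20)/2 × 6 = 51.6
  [15.5→19.5]: (4.20+1.95)/2 × 4 = 12.3
  Sum = 263.0625 µg/mL·h
F = (AUC_ev/D_ev)/(AUC_iv/D_iv) = (263.0625/400)/(527/200) = 0.65765625/2.635 = 0.2496

F = 0.250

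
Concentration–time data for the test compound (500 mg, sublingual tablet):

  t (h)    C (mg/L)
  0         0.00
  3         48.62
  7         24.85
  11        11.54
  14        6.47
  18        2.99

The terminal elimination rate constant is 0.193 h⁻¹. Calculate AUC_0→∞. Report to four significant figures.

AUC = 354.1 mg/L·h

Trapezoidal AUC_0→18:
  [0→3]: (0.00+48.62)/2 × 3 = 72.93
  [3→7]: (48.62+24.85)/2 × 4 = 146.94
  [7→11]: (24.85+11.54)/2 × 4 = 72.78
  [11→14]: (11.54+6.47)/2 × 3 = 27.015
  [14→18]: (6.47+2.99)/2 × 4 = 18.92
  Sum = 338.585 mg/L·h
Extrapolated tail: C_last / k_e = 2.99 / 0.193 = 15.492
AUC_0→∞ = 338.585 + 15.492 = 354.077 mg/L·h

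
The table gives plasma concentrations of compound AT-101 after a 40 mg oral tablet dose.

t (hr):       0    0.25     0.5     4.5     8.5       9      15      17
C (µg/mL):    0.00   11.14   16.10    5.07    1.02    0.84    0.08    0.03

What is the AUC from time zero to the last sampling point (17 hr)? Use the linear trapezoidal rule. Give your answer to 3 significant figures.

Trapezoidal AUC_0→17:
  [0→0.25]: (0.00+11.14)/2 × 0.25 = 1.3925
  [0.25→0.5]: (11.14+16.10)/2 × 0.25 = 3.405
  [0.5→4.5]: (16.10+5.07)/2 × 4 = 42.34
  [4.5→8.5]: (5.07+1.02)/2 × 4 = 12.18
  [8.5→9]: (1.02+0.84)/2 × 0.5 = 0.465
  [9→15]: (0.84+0.08)/2 × 6 = 2.76
  [15→17]: (0.08+0.03)/2 × 2 = 0.11
  Sum = 62.6525 µg/mL·hr

AUC = 62.7 µg/mL·hr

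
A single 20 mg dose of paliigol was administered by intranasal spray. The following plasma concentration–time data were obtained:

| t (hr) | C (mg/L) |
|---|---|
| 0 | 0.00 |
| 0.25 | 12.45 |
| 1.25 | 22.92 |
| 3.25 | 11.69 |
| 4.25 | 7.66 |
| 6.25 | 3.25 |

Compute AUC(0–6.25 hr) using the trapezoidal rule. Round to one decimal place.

Trapezoidal AUC_0→6.25:
  [0→0.25]: (0.00+12.45)/2 × 0.25 = 1.55625
  [0.25→1.25]: (12.45+22.92)/2 × 1 = 17.685
  [1.25→3.25]: (22.92+11.69)/2 × 2 = 34.61
  [3.25→4.25]: (11.69+7.66)/2 × 1 = 9.675
  [4.25→6.25]: (7.66+3.25)/2 × 2 = 10.91
  Sum = 74.43625 mg/L·hr

AUC = 74.4 mg/L·hr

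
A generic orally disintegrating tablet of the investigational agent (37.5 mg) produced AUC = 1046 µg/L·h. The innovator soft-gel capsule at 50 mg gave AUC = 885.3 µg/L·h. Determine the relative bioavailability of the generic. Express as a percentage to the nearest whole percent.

F_rel = (AUC_test/D_test) / (AUC_ref/D_ref)
      = (1046/37.5) / (885.3/50)
      = 27.8933 / 17.706 = 1.5754 = 157.54%

F_rel = 158%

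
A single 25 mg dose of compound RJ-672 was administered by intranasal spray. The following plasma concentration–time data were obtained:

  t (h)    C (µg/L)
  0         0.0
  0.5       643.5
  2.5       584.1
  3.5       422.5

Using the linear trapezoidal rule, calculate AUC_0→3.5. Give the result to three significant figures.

Trapezoidal AUC_0→3.5:
  [0→0.5]: (0.0+643.5)/2 × 0.5 = 160.875
  [0.5→2.5]: (643.5+584.1)/2 × 2 = 1227.6
  [2.5→3.5]: (584.1+422.5)/2 × 1 = 503.3
  Sum = 1891.775 µg/L·h

AUC = 1890 µg/L·h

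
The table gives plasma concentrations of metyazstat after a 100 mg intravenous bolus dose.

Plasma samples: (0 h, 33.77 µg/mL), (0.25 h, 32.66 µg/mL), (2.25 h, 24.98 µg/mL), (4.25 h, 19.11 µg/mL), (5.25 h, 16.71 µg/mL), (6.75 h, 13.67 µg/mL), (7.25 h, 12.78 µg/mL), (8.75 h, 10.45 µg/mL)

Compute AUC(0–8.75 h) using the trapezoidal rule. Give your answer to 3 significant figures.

AUC = 175 µg/mL·h

Trapezoidal AUC_0→8.75:
  [0→0.25]: (33.77+32.66)/2 × 0.25 = 8.30375
  [0.25→2.25]: (32.66+24.98)/2 × 2 = 57.64
  [2.25→4.25]: (24.98+19.11)/2 × 2 = 44.09
  [4.25→5.25]: (19.11+16.71)/2 × 1 = 17.91
  [5.25→6.75]: (16.71+13.67)/2 × 1.5 = 22.785
  [6.75→7.25]: (13.67+12.78)/2 × 0.5 = 6.6125
  [7.25→8.75]: (12.78+10.45)/2 × 1.5 = 17.4225
  Sum = 174.76375 µg/mL·h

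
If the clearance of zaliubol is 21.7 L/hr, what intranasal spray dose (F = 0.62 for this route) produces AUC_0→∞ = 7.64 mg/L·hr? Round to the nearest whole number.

Dose = CL × AUC_0→∞ / F
     = 21.7 × 7.64 / 0.62 = 267.4 mg

Dose = 267 mg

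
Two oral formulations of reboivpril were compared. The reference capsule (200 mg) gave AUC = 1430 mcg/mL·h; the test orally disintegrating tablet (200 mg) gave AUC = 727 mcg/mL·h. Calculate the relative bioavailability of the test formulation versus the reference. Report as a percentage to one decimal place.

F_rel = 50.8%

F_rel = (AUC_test/D_test) / (AUC_ref/D_ref)
      = (727/200) / (1430/200)
      = 3.635 / 7.15 = 0.5084 = 50.84%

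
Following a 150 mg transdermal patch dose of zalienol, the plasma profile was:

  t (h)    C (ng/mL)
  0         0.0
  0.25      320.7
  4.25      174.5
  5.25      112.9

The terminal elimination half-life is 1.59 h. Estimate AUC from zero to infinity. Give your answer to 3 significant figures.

AUC = 1430 ng/mL·h

Trapezoidal AUC_0→5.25:
  [0→0.25]: (0.0+320.7)/2 × 0.25 = 40.0875
  [0.25→4.25]: (320.7+174.5)/2 × 4 = 990.4
  [4.25→5.25]: (174.5+112.9)/2 × 1 = 143.7
  Sum = 1174.1875 ng/mL·h
k_e = ln2 / t½ = 0.693147 / 1.59 = 0.4359 h^-1
Extrapolated tail: C_last / k_e = 112.9 / 0.4359 = 259.004
AUC_0→∞ = 1174.1875 + 259.004 = 1433.1915 ng/mL·h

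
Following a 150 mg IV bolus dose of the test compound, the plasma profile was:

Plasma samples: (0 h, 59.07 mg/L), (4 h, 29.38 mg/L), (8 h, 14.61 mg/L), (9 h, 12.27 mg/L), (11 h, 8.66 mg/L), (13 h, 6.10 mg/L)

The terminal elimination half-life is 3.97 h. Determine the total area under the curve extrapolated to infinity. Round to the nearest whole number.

AUC = 349 mg/L·h

Trapezoidal AUC_0→13:
  [0→4]: (59.07+29.38)/2 × 4 = 176.9
  [4→8]: (29.38+14.61)/2 × 4 = 87.98
  [8→9]: (14.61+12.27)/2 × 1 = 13.44
  [9→11]: (12.27+8.66)/2 × 2 = 20.93
  [11→13]: (8.66+6.10)/2 × 2 = 14.76
  Sum = 314.01 mg/L·h
k_e = ln2 / t½ = 0.693147 / 3.97 = 0.1746 h^-1
Extrapolated tail: C_last / k_e = 6.10 / 0.1746 = 34.937
AUC_0→∞ = 314.01 + 34.937 = 348.947 mg/L·h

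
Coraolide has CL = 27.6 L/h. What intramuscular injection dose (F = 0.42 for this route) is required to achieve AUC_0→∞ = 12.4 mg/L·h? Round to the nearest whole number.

Dose = 815 mg

Dose = CL × AUC_0→∞ / F
     = 27.6 × 12.4 / 0.42 = 814.857 mg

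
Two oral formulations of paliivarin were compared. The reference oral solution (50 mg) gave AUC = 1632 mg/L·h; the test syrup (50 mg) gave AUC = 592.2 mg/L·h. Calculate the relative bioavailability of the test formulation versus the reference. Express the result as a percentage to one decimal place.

F_rel = (AUC_test/D_test) / (AUC_ref/D_ref)
      = (592.2/50) / (1632/50)
      = 11.844 / 32.64 = 0.3629 = 36.29%

F_rel = 36.3%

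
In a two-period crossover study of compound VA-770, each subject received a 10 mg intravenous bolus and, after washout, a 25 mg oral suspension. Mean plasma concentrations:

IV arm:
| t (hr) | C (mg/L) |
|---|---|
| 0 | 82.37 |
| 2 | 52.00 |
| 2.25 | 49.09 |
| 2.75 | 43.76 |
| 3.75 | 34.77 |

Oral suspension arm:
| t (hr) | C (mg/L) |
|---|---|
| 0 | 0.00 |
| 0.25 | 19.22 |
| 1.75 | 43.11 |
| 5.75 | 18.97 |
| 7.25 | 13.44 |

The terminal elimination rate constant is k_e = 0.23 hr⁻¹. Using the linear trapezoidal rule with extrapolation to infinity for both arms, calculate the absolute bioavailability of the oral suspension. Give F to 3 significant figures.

F = 0.284

Trapezoidal AUC_0→3.75 (IV):
  [0→2]: (82.37+52.00)/2 × 2 = 134.37
  [2→2.25]: (52.00+49.09)/2 × 0.25 = 12.63625
  [2.25→2.75]: (49.09+43.76)/2 × 0.5 = 23.2125
  [2.75→3.75]: (43.76+34.77)/2 × 1 = 39.265
  Sum = 209.48375 mg/L·hr
IV tail: 34.77/0.23 = 151.174; AUC_iv,0→∞ = 209.48375 + 151.174 = 360.65775 mg/L·hr
Trapezoidal AUC_0→7.25 (oral suspension):
  [0→0.25]: (0.00+19.22)/2 × 0.25 = 2.4025
  [0.25→1.75]: (19.22+43.11)/2 × 1.5 = 46.7475
  [1.75→5.75]: (43.11+18.97)/2 × 4 = 124.16
  [5.75→7.25]: (18.97+13.44)/2 × 1.5 = 24.3075
  Sum = 197.6175 mg/L·hr
oral suspension tail: 13.44/0.23 = 58.435; AUC_ev,0→∞ = 197.6175 + 58.435 = 256.0525 mg/L·hr
F = (AUC_ev/D_ev)/(AUC_iv/D_iv) = (256.0525/25)/(360.65775/10) = 10.2421/36.065775 = 0.2840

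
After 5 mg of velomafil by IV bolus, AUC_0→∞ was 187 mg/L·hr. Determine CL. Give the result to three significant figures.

CL = Dose_iv / AUC_0→∞
   = 5 / 187 = 0.026738 L/hr

CL = 0.0267 L/hr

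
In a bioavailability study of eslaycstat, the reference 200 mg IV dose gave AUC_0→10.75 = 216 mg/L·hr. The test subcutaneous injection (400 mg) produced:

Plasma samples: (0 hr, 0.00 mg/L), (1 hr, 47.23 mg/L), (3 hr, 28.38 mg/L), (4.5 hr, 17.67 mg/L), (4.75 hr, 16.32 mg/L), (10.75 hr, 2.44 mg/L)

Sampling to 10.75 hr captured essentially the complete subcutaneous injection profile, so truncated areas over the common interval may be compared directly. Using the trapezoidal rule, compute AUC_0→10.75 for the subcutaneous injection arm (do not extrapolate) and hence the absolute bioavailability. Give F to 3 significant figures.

Trapezoidal AUC_0→10.75 (subcutaneous injection):
  [0→1]: (0.00+47.23)/2 × 1 = 23.615
  [1→3]: (47.23+28.38)/2 × 2 = 75.61
  [3→4.5]: (28.38+17.67)/2 × 1.5 = 34.5375
  [4.5→4.75]: (17.67+16.32)/2 × 0.25 = 4.24875
  [4.75→10.75]: (16.32+2.44)/2 × 6 = 56.28
  Sum = 194.29125 mg/L·hr
F = (AUC_ev/D_ev)/(AUC_iv/D_iv) = (194.29125/400)/(216/200) = 0.485728/1.08 = 0.4497

F = 0.450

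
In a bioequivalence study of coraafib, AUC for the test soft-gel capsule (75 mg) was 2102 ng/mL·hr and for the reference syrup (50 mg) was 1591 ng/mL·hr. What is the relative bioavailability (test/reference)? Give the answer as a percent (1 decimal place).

F_rel = (AUC_test/D_test) / (AUC_ref/D_ref)
      = (2102/75) / (1591/50)
      = 28.0267 / 31.82 = 0.8808 = 88.08%

F_rel = 88.1%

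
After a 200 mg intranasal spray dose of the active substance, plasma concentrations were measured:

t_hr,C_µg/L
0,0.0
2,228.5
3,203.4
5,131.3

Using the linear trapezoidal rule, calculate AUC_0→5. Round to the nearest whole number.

Trapezoidal AUC_0→5:
  [0→2]: (0.0+228.5)/2 × 2 = 228.5
  [2→3]: (228.5+203.4)/2 × 1 = 215.95
  [3→5]: (203.4+131.3)/2 × 2 = 334.7
  Sum = 779.15 µg/L·hr

AUC = 779 µg/L·hr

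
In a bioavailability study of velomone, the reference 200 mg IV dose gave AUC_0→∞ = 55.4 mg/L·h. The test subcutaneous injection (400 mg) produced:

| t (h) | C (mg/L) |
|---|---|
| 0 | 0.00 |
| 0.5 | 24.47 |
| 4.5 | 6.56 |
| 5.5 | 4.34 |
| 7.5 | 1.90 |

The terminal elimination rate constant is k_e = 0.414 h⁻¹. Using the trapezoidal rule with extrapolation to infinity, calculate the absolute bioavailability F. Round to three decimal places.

F = 0.762

Trapezoidal AUC_0→7.5 (subcutaneous injection):
  [0→0.5]: (0.00+24.47)/2 × 0.5 = 6.1175
  [0.5→4.5]: (24.47+6.56)/2 × 4 = 62.06
  [4.5→5.5]: (6.56+4.34)/2 × 1 = 5.45
  [5.5→7.5]: (4.34+1.90)/2 × 2 = 6.24
  Sum = 79.8675 mg/L·h
Tail: C_last/k_e = 1.90/0.414 = 4.589
AUC_0→∞ (subcutaneous injection) = 79.8675 + 4.589 = 84.4565 mg/L·h
F = (AUC_ev/D_ev)/(AUC_iv/D_iv) = (84.4565/400)/(55.4/200) = 0.21114125/0.277 = 0.7622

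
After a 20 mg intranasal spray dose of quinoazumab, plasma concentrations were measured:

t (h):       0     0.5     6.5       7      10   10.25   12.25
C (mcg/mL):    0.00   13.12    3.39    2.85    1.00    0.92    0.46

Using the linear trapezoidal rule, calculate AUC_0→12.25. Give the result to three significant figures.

AUC = 61.8 mcg/mL·h

Trapezoidal AUC_0→12.25:
  [0→0.5]: (0.00+13.12)/2 × 0.5 = 3.28
  [0.5→6.5]: (13.12+3.39)/2 × 6 = 49.53
  [6.5→7]: (3.39+2.85)/2 × 0.5 = 1.56
  [7→10]: (2.85+1.00)/2 × 3 = 5.775
  [10→10.25]: (1.00+0.92)/2 × 0.25 = 0.24
  [10.25→12.25]: (0.92+0.46)/2 × 2 = 1.38
  Sum = 61.765 mcg/mL·h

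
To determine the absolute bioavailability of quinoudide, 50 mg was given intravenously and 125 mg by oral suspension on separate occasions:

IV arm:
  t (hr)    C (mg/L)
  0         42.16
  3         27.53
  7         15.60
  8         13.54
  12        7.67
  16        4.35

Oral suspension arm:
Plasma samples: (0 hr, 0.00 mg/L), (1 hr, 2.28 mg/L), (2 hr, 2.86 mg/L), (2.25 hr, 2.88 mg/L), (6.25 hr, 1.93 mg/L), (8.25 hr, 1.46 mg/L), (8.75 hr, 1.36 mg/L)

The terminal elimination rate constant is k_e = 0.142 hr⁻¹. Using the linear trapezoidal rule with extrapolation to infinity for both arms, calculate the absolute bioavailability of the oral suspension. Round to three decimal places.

Trapezoidal AUC_0→16 (IV):
  [0→3]: (42.16+27.53)/2 × 3 = 104.535
  [3→7]: (27.53+15.60)/2 × 4 = 86.26
  [7→8]: (15.60+13.54)/2 × 1 = 14.57
  [8→12]: (13.54+7.67)/2 × 4 = 42.42
  [12→16]: (7.67+4.35)/2 × 4 = 24.04
  Sum = 271.825 mg/L·hr
IV tail: 4.35/0.142 = 30.634; AUC_iv,0→∞ = 271.825 + 30.634 = 302.459 mg/L·hr
Trapezoidal AUC_0→8.75 (oral suspension):
  [0→1]: (0.00+2.28)/2 × 1 = 1.14
  [1→2]: (2.28+2.86)/2 × 1 = 2.57
  [2→2.25]: (2.86+2.88)/2 × 0.25 = 0.7175
  [2.25→6.25]: (2.88+1.93)/2 × 4 = 9.62
  [6.25→8.25]: (1.93+1.46)/2 × 2 = 3.39
  [8.25→8.75]: (1.46+1.36)/2 × 0.5 = 0.705
  Sum = 18.1425 mg/L·hr
oral suspension tail: 1.36/0.142 = 9.577; AUC_ev,0→∞ = 18.1425 + 9.577 = 27.7195 mg/L·hr
F = (AUC_ev/D_ev)/(AUC_iv/D_iv) = (27.7195/125)/(302.459/50) = 0.221756/6.04918 = 0.0367

F = 0.037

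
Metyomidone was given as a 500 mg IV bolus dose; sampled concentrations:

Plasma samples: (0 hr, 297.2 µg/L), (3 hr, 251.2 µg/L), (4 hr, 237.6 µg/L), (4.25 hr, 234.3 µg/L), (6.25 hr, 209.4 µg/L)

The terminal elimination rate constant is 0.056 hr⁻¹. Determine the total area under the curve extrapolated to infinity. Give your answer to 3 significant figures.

Trapezoidal AUC_0→6.25:
  [0→3]: (297.2+251.2)/2 × 3 = 822.6
  [3→4]: (251.2+237.6)/2 × 1 = 244.4
  [4→4.25]: (237.6+234.3)/2 × 0.25 = 58.9875
  [4.25→6.25]: (234.3+209.4)/2 × 2 = 443.7
  Sum = 1569.6875 µg/L·hr
Extrapolated tail: C_last / k_e = 209.4 / 0.056 = 3739.286
AUC_0→∞ = 1569.6875 + 3739.286 = 5308.9735 µg/L·hr

AUC = 5310 µg/L·hr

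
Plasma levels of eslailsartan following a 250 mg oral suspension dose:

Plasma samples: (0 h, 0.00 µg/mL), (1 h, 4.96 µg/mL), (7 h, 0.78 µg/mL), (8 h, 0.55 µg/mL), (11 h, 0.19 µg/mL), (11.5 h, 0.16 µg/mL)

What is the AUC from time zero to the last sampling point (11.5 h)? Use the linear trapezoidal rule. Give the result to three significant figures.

AUC = 21.6 µg/mL·h

Trapezoidal AUC_0→11.5:
  [0→1]: (0.00+4.96)/2 × 1 = 2.48
  [1→7]: (4.96+0.78)/2 × 6 = 17.22
  [7→8]: (0.78+0.55)/2 × 1 = 0.665
  [8→11]: (0.55+0.19)/2 × 3 = 1.11
  [11→11.5]: (0.19+0.16)/2 × 0.5 = 0.0875
  Sum = 21.5625 µg/mL·h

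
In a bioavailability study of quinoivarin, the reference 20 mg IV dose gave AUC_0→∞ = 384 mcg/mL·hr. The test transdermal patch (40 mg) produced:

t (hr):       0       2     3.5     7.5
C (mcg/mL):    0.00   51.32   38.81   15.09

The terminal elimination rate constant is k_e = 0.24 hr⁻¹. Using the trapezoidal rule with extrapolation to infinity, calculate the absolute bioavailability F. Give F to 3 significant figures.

F = 0.377

Trapezoidal AUC_0→7.5 (transdermal patch):
  [0→2]: (0.00+51.32)/2 × 2 = 51.32
  [2→3.5]: (51.32+38.81)/2 × 1.5 = 67.5975
  [3.5→7.5]: (38.81+15.09)/2 × 4 = 107.8
  Sum = 226.7175 mcg/mL·hr
Tail: C_last/k_e = 15.09/0.24 = 62.875
AUC_0→∞ (transdermal patch) = 226.7175 + 62.875 = 289.5925 mcg/mL·hr
F = (AUC_ev/D_ev)/(AUC_iv/D_iv) = (289.5925/40)/(384/20) = 7.2398125/19.2 = 0.3771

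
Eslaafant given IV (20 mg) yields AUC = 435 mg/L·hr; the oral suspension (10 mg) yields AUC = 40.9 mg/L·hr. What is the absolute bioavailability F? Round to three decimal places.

F = 0.188

F = (AUC_ev / D_ev) / (AUC_iv / D_iv)
  = (40.9/10) / (435/20)
  = 4.09 / 21.75 = 0.1880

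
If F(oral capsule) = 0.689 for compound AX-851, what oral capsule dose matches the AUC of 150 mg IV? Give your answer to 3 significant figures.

D_oral = 218 mg

For equal systemic exposure: F × D_ev = D_iv
D_ev = D_iv / F = 150 / 0.689 = 217.707 mg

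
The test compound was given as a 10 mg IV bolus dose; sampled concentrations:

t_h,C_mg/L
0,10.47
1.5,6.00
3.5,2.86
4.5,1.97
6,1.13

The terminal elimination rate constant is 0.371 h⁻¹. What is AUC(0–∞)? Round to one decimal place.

Trapezoidal AUC_0→6:
  [0→1.5]: (10.47+6.00)/2 × 1.5 = 12.3525
  [1.5→3.5]: (6.00+2.86)/2 × 2 = 8.86
  [3.5→4.5]: (2.86+1.97)/2 × 1 = 2.415
  [4.5→6]: (1.97+1.13)/2 × 1.5 = 2.325
  Sum = 25.9525 mg/L·h
Extrapolated tail: C_last / k_e = 1.13 / 0.371 = 3.046
AUC_0→∞ = 25.9525 + 3.046 = 28.9985 mg/L·h

AUC = 29.0 mg/L·h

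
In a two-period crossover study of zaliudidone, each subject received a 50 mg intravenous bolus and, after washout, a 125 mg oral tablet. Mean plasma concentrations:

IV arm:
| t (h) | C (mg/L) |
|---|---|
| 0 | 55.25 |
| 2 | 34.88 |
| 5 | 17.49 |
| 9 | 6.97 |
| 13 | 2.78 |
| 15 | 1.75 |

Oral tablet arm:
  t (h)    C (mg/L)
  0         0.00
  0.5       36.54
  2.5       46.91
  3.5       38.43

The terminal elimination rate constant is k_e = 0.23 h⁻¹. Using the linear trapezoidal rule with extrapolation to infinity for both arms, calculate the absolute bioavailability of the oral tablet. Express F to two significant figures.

Trapezoidal AUC_0→15 (IV):
  [0→2]: (55.25+34.88)/2 × 2 = 90.13
  [2→5]: (34.88+17.49)/2 × 3 = 78.555
  [5→9]: (17.49+6.97)/2 × 4 = 48.92
  [9→13]: (6.97+2.78)/2 × 4 = 19.5
  [13→15]: (2.78+1.75)/2 × 2 = 4.53
  Sum = 241.635 mg/L·h
IV tail: 1.75/0.23 = 7.609; AUC_iv,0→∞ = 241.635 + 7.609 = 249.244 mg/L·h
Trapezoidal AUC_0→3.5 (oral tablet):
  [0→0.5]: (0.00+36.54)/2 × 0.5 = 9.135
  [0.5→2.5]: (36.54+46.91)/2 × 2 = 83.45
  [2.5→3.5]: (46.91+38.43)/2 × 1 = 42.67
  Sum = 135.255 mg/L·h
oral tablet tail: 38.43/0.23 = 167.087; AUC_ev,0→∞ = 135.255 + 167.087 = 302.342 mg/L·h
F = (AUC_ev/D_ev)/(AUC_iv/D_iv) = (302.342/125)/(249.244/50) = 2.418736/4.98488 = 0.4852

F = 0.49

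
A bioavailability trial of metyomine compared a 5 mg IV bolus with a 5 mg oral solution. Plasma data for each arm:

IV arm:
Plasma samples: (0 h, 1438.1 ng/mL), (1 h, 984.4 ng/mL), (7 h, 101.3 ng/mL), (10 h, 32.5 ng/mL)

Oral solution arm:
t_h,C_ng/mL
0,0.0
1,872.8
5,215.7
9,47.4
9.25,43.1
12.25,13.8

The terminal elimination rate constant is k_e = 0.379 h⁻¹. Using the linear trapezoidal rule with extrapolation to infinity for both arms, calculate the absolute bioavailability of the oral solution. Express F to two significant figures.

Trapezoidal AUC_0→10 (IV):
  [0→1]: (1438.1+984.4)/2 × 1 = 1211.25
  [1→7]: (984.4+101.3)/2 × 6 = 3257.1
  [7→10]: (101.3+32.5)/2 × 3 = 200.7
  Sum = 4669.05 ng/mL·h
IV tail: 32.5/0.379 = 85.752; AUC_iv,0→∞ = 4669.05 + 85.752 = 4754.802 ng/mL·h
Trapezoidal AUC_0→12.25 (oral solution):
  [0→1]: (0.0+872.8)/2 × 1 = 436.4
  [1→5]: (872.8+215.7)/2 × 4 = 2177.0
  [5→9]: (215.7+47.4)/2 × 4 = 526.2
  [9→9.25]: (47.4+43.1)/2 × 0.25 = 11.3125
  [9.25→12.25]: (43.1+13.8)/2 × 3 = 85.35
  Sum = 3236.2625 ng/mL·h
oral solution tail: 13.8/0.379 = 36.412; AUC_ev,0→∞ = 3236.2625 + 36.412 = 3272.6745 ng/mL·h
F = (AUC_ev/D_ev)/(AUC_iv/D_iv) = (3272.6745/5)/(4754.802/5) = 654.5349/950.9604 = 0.6883

F = 0.69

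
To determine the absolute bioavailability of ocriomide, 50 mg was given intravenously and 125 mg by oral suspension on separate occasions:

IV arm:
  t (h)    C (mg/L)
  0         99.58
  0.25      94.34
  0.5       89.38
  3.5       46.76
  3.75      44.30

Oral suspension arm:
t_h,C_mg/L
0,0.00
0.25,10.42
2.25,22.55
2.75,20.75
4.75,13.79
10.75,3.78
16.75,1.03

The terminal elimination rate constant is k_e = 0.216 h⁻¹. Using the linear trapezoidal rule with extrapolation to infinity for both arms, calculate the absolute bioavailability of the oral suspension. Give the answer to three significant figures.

Trapezoidal AUC_0→3.75 (IV):
  [0→0.25]: (99.58+94.34)/2 × 0.25 = 24.24
  [0.25→0.5]: (94.34+89.38)/2 × 0.25 = 22.965
  [0.5→3.5]: (89.38+46.76)/2 × 3 = 204.21
  [3.5→3.75]: (46.76+44.30)/2 × 0.25 = 11.3825
  Sum = 262.7975 mg/L·h
IV tail: 44.30/0.216 = 205.093; AUC_iv,0→∞ = 262.7975 + 205.093 = 467.8905 mg/L·h
Trapezoidal AUC_0→16.75 (oral suspension):
  [0→0.25]: (0.00+10.42)/2 × 0.25 = 1.3025
  [0.25→2.25]: (10.42+22.55)/2 × 2 = 32.97
  [2.25→2.75]: (22.55+20.75)/2 × 0.5 = 10.825
  [2.75→4.75]: (20.75+13.79)/2 × 2 = 34.54
  [4.75→10.75]: (13.79+3.78)/2 × 6 = 52.71
  [10.75→16.75]: (3.78+1.03)/2 × 6 = 14.43
  Sum = 146.7775 mg/L·h
oral suspension tail: 1.03/0.216 = 4.769; AUC_ev,0→∞ = 146.7775 + 4.769 = 151.5465 mg/L·h
F = (AUC_ev/D_ev)/(AUC_iv/D_iv) = (151.5465/125)/(467.8905/50) = 1.212372/9.35781 = 0.1296

F = 0.130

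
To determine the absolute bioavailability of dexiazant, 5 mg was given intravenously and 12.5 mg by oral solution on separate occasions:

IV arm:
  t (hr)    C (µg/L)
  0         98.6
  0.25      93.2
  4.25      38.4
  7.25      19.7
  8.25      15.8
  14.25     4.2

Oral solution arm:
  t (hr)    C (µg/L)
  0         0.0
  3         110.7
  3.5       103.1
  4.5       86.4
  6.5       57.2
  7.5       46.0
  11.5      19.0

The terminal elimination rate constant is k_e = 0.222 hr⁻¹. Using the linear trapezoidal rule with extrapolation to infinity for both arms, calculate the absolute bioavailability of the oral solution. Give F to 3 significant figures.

F = 0.616

Trapezoidal AUC_0→14.25 (IV):
  [0→0.25]: (98.6+93.2)/2 × 0.25 = 23.975
  [0.25→4.25]: (93.2+38.4)/2 × 4 = 263.2
  [4.25→7.25]: (38.4+19.7)/2 × 3 = 87.15
  [7.25→8.25]: (19.7+15.8)/2 × 1 = 17.75
  [8.25→14.25]: (15.8+4.2)/2 × 6 = 60.0
  Sum = 452.075 µg/L·hr
IV tail: 4.2/0.222 = 18.919; AUC_iv,0→∞ = 452.075 + 18.919 = 470.994 µg/L·hr
Trapezoidal AUC_0→11.5 (oral solution):
  [0→3]: (0.0+110.7)/2 × 3 = 166.05
  [3→3.5]: (110.7+103.1)/2 × 0.5 = 53.45
  [3.5→4.5]: (103.1+86.4)/2 × 1 = 94.75
  [4.5→6.5]: (86.4+57.2)/2 × 2 = 143.6
  [6.5→7.5]: (57.2+46.0)/2 × 1 = 51.6
  [7.5→11.5]: (46.0+19.0)/2 × 4 = 130.0
  Sum = 639.45 µg/L·hr
oral solution tail: 19.0/0.222 = 85.586; AUC_ev,0→∞ = 639.45 + 85.586 = 725.036 µg/L·hr
F = (AUC_ev/D_ev)/(AUC_iv/D_iv) = (725.036/12.5)/(470.994/5) = 58.00288/94.1988 = 0.6157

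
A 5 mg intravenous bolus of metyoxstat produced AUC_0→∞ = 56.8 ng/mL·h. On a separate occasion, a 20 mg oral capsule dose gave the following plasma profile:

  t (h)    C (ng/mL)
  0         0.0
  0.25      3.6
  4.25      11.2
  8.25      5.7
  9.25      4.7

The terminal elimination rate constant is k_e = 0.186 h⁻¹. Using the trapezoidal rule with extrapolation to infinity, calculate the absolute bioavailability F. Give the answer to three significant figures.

Trapezoidal AUC_0→9.25 (oral capsule):
  [0→0.25]: (0.0+3.6)/2 × 0.25 = 0.45
  [0.25→4.25]: (3.6+11.2)/2 × 4 = 29.6
  [4.25→8.25]: (11.2+5.7)/2 × 4 = 33.8
  [8.25→9.25]: (5.7+4.7)/2 × 1 = 5.2
  Sum = 69.05 ng/mL·h
Tail: C_last/k_e = 4.7/0.186 = 25.269
AUC_0→∞ (oral capsule) = 69.05 + 25.269 = 94.319 ng/mL·h
F = (AUC_ev/D_ev)/(AUC_iv/D_iv) = (94.319/20)/(56.8/5) = 4.71595/11.36 = 0.4151

F = 0.415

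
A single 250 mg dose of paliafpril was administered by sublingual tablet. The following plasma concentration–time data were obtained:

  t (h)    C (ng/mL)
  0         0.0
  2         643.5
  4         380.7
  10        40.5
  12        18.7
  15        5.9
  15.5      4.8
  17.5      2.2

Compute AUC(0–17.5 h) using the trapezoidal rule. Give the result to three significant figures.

AUC = 3040 ng/mL·h

Trapezoidal AUC_0→17.5:
  [0→2]: (0.0+643.5)/2 × 2 = 643.5
  [2→4]: (643.5+380.7)/2 × 2 = 1024.2
  [4→10]: (380.7+40.5)/2 × 6 = 1263.6
  [10→12]: (40.5+18.7)/2 × 2 = 59.2
  [12→15]: (18.7+5.9)/2 × 3 = 36.9
  [15→15.5]: (5.9+4.8)/2 × 0.5 = 2.675
  [15.5→17.5]: (4.8+2.2)/2 × 2 = 7.0
  Sum = 3037.075 ng/mL·h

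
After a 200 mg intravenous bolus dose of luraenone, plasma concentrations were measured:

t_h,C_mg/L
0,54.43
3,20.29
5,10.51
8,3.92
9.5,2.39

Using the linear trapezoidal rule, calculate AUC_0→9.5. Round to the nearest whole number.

AUC = 169 mg/L·h

Trapezoidal AUC_0→9.5:
  [0→3]: (54.43+20.29)/2 × 3 = 112.08
  [3→5]: (20.29+10.51)/2 × 2 = 30.8
  [5→8]: (10.51+3.92)/2 × 3 = 21.645
  [8→9.5]: (3.92+2.39)/2 × 1.5 = 4.7325
  Sum = 169.2575 mg/L·h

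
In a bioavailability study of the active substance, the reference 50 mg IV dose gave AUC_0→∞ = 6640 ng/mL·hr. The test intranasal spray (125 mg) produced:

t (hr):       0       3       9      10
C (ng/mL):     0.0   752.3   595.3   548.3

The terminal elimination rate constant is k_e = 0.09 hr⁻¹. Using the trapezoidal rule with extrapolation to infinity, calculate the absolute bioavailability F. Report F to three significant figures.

F = 0.713

Trapezoidal AUC_0→10 (intranasal spray):
  [0→3]: (0.0+752.3)/2 × 3 = 1128.45
  [3→9]: (752.3+595.3)/2 × 6 = 4042.8
  [9→10]: (595.3+548.3)/2 × 1 = 571.8
  Sum = 5743.05 ng/mL·hr
Tail: C_last/k_e = 548.3/0.09 = 6092.222
AUC_0→∞ (intranasal spray) = 5743.05 + 6092.222 = 11835.272 ng/mL·hr
F = (AUC_ev/D_ev)/(AUC_iv/D_iv) = (11835.272/125)/(6640/50) = 94.682176/132.8 = 0.7130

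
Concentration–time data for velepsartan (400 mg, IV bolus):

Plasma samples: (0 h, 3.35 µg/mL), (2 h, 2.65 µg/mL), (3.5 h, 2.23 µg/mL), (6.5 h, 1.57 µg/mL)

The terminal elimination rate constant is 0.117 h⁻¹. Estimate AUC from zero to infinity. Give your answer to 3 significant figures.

Trapezoidal AUC_0→6.5:
  [0→2]: (3.35+2.65)/2 × 2 = 6.0
  [2→3.5]: (2.65+2.23)/2 × 1.5 = 3.66
  [3.5→6.5]: (2.23+1.57)/2 × 3 = 5.7
  Sum = 15.36 µg/mL·h
Extrapolated tail: C_last / k_e = 1.57 / 0.117 = 13.419
AUC_0→∞ = 15.36 + 13.419 = 28.779 µg/mL·h

AUC = 28.8 µg/mL·h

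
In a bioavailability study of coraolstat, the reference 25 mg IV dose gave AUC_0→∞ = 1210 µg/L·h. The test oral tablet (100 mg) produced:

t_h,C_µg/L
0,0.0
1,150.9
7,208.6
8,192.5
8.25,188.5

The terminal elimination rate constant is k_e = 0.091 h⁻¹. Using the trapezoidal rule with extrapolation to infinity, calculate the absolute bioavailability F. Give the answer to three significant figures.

Trapezoidal AUC_0→8.25 (oral tablet):
  [0→1]: (0.0+150.9)/2 × 1 = 75.45
  [1→7]: (150.9+208.6)/2 × 6 = 1078.5
  [7→8]: (208.6+192.5)/2 × 1 = 200.55
  [8→8.25]: (192.5+188.5)/2 × 0.25 = 47.625
  Sum = 1402.125 µg/L·h
Tail: C_last/k_e = 188.5/0.091 = 2071.429
AUC_0→∞ (oral tablet) = 1402.125 + 2071.429 = 3473.554 µg/L·h
F = (AUC_ev/D_ev)/(AUC_iv/D_iv) = (3473.554/100)/(1210/25) = 34.73554/48.4 = 0.7177

F = 0.718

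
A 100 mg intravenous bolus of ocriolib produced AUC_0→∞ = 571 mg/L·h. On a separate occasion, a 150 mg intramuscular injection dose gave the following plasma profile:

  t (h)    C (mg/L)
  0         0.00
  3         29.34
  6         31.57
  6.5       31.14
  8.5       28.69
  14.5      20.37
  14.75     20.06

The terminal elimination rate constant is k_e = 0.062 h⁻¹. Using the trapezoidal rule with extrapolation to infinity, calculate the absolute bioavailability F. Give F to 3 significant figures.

F = 0.802

Trapezoidal AUC_0→14.75 (intramuscular injection):
  [0→3]: (0.00+29.34)/2 × 3 = 44.01
  [3→6]: (29.34+31.57)/2 × 3 = 91.365
  [6→6.5]: (31.57+31.14)/2 × 0.5 = 15.6775
  [6.5→8.5]: (31.14+28.69)/2 × 2 = 59.83
  [8.5→14.5]: (28.69+20.37)/2 × 6 = 147.18
  [14.5→14.75]: (20.37+20.06)/2 × 0.25 = 5.05375
  Sum = 363.11625 mg/L·h
Tail: C_last/k_e = 20.06/0.062 = 323.548
AUC_0→∞ (intramuscular injection) = 363.11625 + 323.548 = 686.66425 mg/L·h
F = (AUC_ev/D_ev)/(AUC_iv/D_iv) = (686.66425/150)/(571/100) = 4.57776/5.71 = 0.8017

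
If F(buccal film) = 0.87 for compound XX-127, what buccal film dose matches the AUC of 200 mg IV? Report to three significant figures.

For equal systemic exposure: F × D_ev = D_iv
D_ev = D_iv / F = 200 / 0.87 = 229.885 mg

D_buccal = 230 mg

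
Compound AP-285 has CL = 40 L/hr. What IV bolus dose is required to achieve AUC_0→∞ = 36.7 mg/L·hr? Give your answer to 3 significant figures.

Dose = 1470 mg

Dose_iv = CL × AUC_0→∞
     = 40 × 36.7 = 1468 mg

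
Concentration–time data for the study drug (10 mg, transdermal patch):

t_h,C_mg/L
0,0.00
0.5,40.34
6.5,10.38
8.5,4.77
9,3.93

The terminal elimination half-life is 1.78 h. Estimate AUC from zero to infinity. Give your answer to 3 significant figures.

Trapezoidal AUC_0→9:
  [0→0.5]: (0.00+40.34)/2 × 0.5 = 10.085
  [0.5→6.5]: (40.34+10.38)/2 × 6 = 152.16
  [6.5→8.5]: (10.38+4.77)/2 × 2 = 15.15
  [8.5→9]: (4.77+3.93)/2 × 0.5 = 2.175
  Sum = 179.57 mg/L·h
k_e = ln2 / t½ = 0.693147 / 1.78 = 0.3894 h^-1
Extrapolated tail: C_last / k_e = 3.93 / 0.3894 = 10.092
AUC_0→∞ = 179.57 + 10.092 = 189.662 mg/L·h

AUC = 190 mg/L·h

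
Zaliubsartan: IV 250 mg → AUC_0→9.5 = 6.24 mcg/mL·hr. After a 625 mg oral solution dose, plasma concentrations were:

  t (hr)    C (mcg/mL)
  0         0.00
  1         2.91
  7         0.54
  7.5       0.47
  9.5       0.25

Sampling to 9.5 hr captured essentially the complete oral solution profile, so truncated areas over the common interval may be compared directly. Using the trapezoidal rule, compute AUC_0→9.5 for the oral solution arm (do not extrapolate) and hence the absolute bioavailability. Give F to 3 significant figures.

Trapezoidal AUC_0→9.5 (oral solution):
  [0→1]: (0.00+2.91)/2 × 1 = 1.455
  [1→7]: (2.91+0.54)/2 × 6 = 10.35
  [7→7.5]: (0.54+0.47)/2 × 0.5 = 0.2525
  [7.5→9.5]: (0.47+0.25)/2 × 2 = 0.72
  Sum = 12.7775 mcg/mL·hr
F = (AUC_ev/D_ev)/(AUC_iv/D_iv) = (12.7775/625)/(6.24/250) = 0.020444/0.02496 = 0.8191

F = 0.819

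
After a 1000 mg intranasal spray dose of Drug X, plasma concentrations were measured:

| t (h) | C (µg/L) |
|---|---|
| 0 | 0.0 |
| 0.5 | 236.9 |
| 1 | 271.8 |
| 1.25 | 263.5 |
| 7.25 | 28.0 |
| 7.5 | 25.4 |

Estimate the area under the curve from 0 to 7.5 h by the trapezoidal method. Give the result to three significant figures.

AUC = 1130 µg/L·h

Trapezoidal AUC_0→7.5:
  [0→0.5]: (0.0+236.9)/2 × 0.5 = 59.225
  [0.5→1]: (236.9+271.8)/2 × 0.5 = 127.175
  [1→1.25]: (271.8+263.5)/2 × 0.25 = 66.9125
  [1.25→7.25]: (263.5+28.0)/2 × 6 = 874.5
  [7.25→7.5]: (28.0+25.4)/2 × 0.25 = 6.675
  Sum = 1134.4875 µg/L·h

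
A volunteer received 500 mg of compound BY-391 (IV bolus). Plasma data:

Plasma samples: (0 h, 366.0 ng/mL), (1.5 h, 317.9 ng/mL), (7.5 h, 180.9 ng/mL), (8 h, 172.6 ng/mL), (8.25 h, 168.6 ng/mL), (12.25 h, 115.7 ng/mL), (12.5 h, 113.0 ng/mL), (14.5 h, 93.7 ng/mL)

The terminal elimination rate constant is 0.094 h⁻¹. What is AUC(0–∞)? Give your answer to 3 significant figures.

AUC = 3940 ng/mL·h

Trapezoidal AUC_0→14.5:
  [0→1.5]: (366.0+317.9)/2 × 1.5 = 512.925
  [1.5→7.5]: (317.9+180.9)/2 × 6 = 1496.4
  [7.5→8]: (180.9+172.6)/2 × 0.5 = 88.375
  [8→8.25]: (172.6+168.6)/2 × 0.25 = 42.65
  [8.25→12.25]: (168.6+115.7)/2 × 4 = 568.6
  [12.25→12.5]: (115.7+113.0)/2 × 0.25 = 28.5875
  [12.5→14.5]: (113.0+93.7)/2 × 2 = 206.7
  Sum = 2944.2375 ng/mL·h
Extrapolated tail: C_last / k_e = 93.7 / 0.094 = 996.809
AUC_0→∞ = 2944.2375 + 996.809 = 3941.0465 ng/mL·h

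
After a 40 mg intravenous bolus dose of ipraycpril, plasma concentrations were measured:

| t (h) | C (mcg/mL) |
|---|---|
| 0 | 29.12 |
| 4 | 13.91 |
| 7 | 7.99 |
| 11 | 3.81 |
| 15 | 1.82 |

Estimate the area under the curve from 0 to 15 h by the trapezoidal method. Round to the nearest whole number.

Trapezoidal AUC_0→15:
  [0→4]: (29.12+13.91)/2 × 4 = 86.06
  [4→7]: (13.91+7.99)/2 × 3 = 32.85
  [7→11]: (7.99+3.81)/2 × 4 = 23.6
  [11→15]: (3.81+1.82)/2 × 4 = 11.26
  Sum = 153.77 mcg/mL·h

AUC = 154 mcg/mL·h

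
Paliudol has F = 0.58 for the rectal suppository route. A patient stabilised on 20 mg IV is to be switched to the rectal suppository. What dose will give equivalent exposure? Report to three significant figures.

For equal systemic exposure: F × D_ev = D_iv
D_ev = D_iv / F = 20 / 0.58 = 34.4828 mg

D_rectal = 34.5 mg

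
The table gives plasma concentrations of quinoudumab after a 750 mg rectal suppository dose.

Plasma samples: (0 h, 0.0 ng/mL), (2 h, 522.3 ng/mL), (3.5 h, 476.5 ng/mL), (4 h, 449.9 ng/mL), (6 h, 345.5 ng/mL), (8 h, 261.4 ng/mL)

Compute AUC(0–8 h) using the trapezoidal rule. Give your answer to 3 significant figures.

Trapezoidal AUC_0→8:
  [0→2]: (0.0+522.3)/2 × 2 = 522.3
  [2→3.5]: (522.3+476.5)/2 × 1.5 = 749.1
  [3.5→4]: (476.5+449.9)/2 × 0.5 = 231.6
  [4→6]: (449.9+345.5)/2 × 2 = 795.4
  [6→8]: (345.5+261.4)/2 × 2 = 606.9
  Sum = 2905.3 ng/mL·h

AUC = 2910 ng/mL·h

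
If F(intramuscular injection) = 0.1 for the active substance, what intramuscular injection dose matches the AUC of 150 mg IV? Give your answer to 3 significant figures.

For equal systemic exposure: F × D_ev = D_iv
D_ev = D_iv / F = 150 / 0.1 = 1500 mg

D_intramuscular = 1500 mg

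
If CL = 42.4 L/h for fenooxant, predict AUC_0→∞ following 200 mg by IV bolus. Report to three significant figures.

AUC = 4.72 mg/L·h

AUC_0→∞ = Dose_iv / CL
        = 200 / 42.4 = 4.71698 mg/L·h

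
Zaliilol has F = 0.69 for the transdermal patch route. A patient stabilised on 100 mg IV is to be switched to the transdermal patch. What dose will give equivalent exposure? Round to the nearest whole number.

For equal systemic exposure: F × D_ev = D_iv
D_ev = D_iv / F = 100 / 0.69 = 144.928 mg

D_transdermal = 145 mg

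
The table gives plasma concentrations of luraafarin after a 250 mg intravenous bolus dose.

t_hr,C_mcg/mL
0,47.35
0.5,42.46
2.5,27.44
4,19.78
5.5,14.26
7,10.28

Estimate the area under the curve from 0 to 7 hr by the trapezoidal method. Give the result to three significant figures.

AUC = 172 mcg/mL·hr

Trapezoidal AUC_0→7:
  [0→0.5]: (47.35+42.46)/2 × 0.5 = 22.4525
  [0.5→2.5]: (42.46+27.44)/2 × 2 = 69.9
  [2.5→4]: (27.44+19.78)/2 × 1.5 = 35.415
  [4→5.5]: (19.78+14.26)/2 × 1.5 = 25.53
  [5.5→7]: (14.26+10.28)/2 × 1.5 = 18.405
  Sum = 171.7025 mcg/mL·hr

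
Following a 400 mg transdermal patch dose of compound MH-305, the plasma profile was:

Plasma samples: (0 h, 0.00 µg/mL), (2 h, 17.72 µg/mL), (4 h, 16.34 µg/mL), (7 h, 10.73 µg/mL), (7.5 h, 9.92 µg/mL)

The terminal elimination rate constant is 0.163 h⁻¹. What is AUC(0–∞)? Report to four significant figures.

Trapezoidal AUC_0→7.5:
  [0→2]: (0.00+17.72)/2 × 2 = 17.72
  [2→4]: (17.72+16.34)/2 × 2 = 34.06
  [4→7]: (16.34+10.73)/2 × 3 = 40.605
  [7→7.5]: (10.73+9.92)/2 × 0.5 = 5.1625
  Sum = 97.5475 µg/mL·h
Extrapolated tail: C_last / k_e = 9.92 / 0.163 = 60.859
AUC_0→∞ = 97.5475 + 60.859 = 158.4065 µg/mL·h

AUC = 158.4 µg/mL·h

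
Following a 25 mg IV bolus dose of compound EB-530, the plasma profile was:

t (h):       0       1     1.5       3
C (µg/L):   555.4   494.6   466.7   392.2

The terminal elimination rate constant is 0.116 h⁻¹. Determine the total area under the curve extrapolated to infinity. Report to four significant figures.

Trapezoidal AUC_0→3:
  [0→1]: (555.4+494.6)/2 × 1 = 525.0
  [1→1.5]: (494.6+466.7)/2 × 0.5 = 240.325
  [1.5→3]: (466.7+392.2)/2 × 1.5 = 644.175
  Sum = 1409.5 µg/L·h
Extrapolated tail: C_last / k_e = 392.2 / 0.116 = 3381.034
AUC_0→∞ = 1409.5 + 3381.034 = 4790.534 µg/L·h

AUC = 4791 µg/L·h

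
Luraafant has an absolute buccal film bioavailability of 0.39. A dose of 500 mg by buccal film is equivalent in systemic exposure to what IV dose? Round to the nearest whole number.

Systemic exposure from an extravascular dose = F × D_ev, so the equivalent IV dose is F × D_ev.
D_iv = F × D_ev = 0.39 × 500 = 195 mg

D_iv = 195 mg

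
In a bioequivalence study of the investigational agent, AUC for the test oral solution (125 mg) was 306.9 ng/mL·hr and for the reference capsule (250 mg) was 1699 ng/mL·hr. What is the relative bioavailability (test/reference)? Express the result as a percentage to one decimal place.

F_rel = 36.1%

F_rel = (AUC_test/D_test) / (AUC_ref/D_ref)
      = (306.9/125) / (1699/250)
      = 2.4552 / 6.796 = 0.3613 = 36.13%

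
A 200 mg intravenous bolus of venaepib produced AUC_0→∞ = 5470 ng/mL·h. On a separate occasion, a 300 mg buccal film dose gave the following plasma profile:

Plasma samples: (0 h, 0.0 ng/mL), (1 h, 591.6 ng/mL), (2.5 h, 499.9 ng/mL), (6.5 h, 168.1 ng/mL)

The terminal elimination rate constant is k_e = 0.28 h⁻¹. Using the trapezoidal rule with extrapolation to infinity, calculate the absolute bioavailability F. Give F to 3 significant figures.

Trapezoidal AUC_0→6.5 (buccal film):
  [0→1]: (0.0+591.6)/2 × 1 = 295.8
  [1→2.5]: (591.6+499.9)/2 × 1.5 = 818.625
  [2.5→6.5]: (499.9+168.1)/2 × 4 = 1336.0
  Sum = 2450.425 ng/mL·h
Tail: C_last/k_e = 168.1/0.28 = 600.357
AUC_0→∞ (buccal film) = 2450.425 + 600.357 = 3050.782 ng/mL·h
F = (AUC_ev/D_ev)/(AUC_iv/D_iv) = (3050.782/300)/(5470/200) = 10.1693/27.35 = 0.3718

F = 0.372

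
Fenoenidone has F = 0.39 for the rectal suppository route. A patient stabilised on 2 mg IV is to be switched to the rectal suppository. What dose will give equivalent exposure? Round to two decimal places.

D_rectal = 5.13 mg

For equal systemic exposure: F × D_ev = D_iv
D_ev = D_iv / F = 2 / 0.39 = 5.12821 mg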